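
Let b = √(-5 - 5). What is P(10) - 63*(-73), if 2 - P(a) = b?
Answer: 4601 - I*√10 ≈ 4601.0 - 3.1623*I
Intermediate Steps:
b = I*√10 (b = √(-10) = I*√10 ≈ 3.1623*I)
P(a) = 2 - I*√10
P(10) - 63*(-73) = (2 - I*√10) - 63*(-73) = (2 - I*√10) + 4599 = 4601 - I*√10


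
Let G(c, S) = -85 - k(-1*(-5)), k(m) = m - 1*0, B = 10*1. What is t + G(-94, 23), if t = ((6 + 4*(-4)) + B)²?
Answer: -90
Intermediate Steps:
B = 10
k(m) = m (k(m) = m + 0 = m)
G(c, S) = -90 (G(c, S) = -85 - (-1)*(-5) = -85 - 1*5 = -85 - 5 = -90)
t = 0 (t = ((6 + 4*(-4)) + 10)² = ((6 - 16) + 10)² = (-10 + 10)² = 0² = 0)
t + G(-94, 23) = 0 - 90 = -90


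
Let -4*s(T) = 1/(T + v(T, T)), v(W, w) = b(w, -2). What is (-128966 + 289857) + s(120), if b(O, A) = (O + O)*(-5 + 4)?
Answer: 77227681/480 ≈ 1.6089e+5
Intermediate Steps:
b(O, A) = -2*O (b(O, A) = (2*O)*(-1) = -2*O)
v(W, w) = -2*w
s(T) = 1/(4*T) (s(T) = -1/(4*(T - 2*T)) = -(-1/T)/4 = -(-1)/(4*T) = 1/(4*T))
(-128966 + 289857) + s(120) = (-128966 + 289857) + (¼)/120 = 160891 + (¼)*(1/120) = 160891 + 1/480 = 77227681/480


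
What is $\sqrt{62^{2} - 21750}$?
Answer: $i \sqrt{17906} \approx 133.81 i$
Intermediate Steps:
$\sqrt{62^{2} - 21750} = \sqrt{3844 - 21750} = \sqrt{-17906} = i \sqrt{17906}$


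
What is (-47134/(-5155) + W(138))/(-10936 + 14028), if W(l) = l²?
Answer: 49109477/7969630 ≈ 6.1621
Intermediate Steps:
(-47134/(-5155) + W(138))/(-10936 + 14028) = (-47134/(-5155) + 138²)/(-10936 + 14028) = (-47134*(-1/5155) + 19044)/3092 = (47134/5155 + 19044)*(1/3092) = (98218954/5155)*(1/3092) = 49109477/7969630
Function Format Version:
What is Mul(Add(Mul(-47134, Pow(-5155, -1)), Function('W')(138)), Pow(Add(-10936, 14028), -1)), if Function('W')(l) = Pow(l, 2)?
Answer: Rational(49109477, 7969630) ≈ 6.1621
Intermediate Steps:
Mul(Add(Mul(-47134, Pow(-5155, -1)), Function('W')(138)), Pow(Add(-10936, 14028), -1)) = Mul(Add(Mul(-47134, Pow(-5155, -1)), Pow(138, 2)), Pow(Add(-10936, 14028), -1)) = Mul(Add(Mul(-47134, Rational(-1, 5155)), 19044), Pow(3092, -1)) = Mul(Add(Rational(47134, 5155), 19044), Rational(1, 3092)) = Mul(Rational(98218954, 5155), Rational(1, 3092)) = Rational(49109477, 7969630)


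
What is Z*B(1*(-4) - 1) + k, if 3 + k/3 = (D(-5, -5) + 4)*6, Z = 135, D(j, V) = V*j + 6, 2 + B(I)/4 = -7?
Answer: -4239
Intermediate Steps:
B(I) = -36 (B(I) = -8 + 4*(-7) = -8 - 28 = -36)
D(j, V) = 6 + V*j
k = 621 (k = -9 + 3*(((6 - 5*(-5)) + 4)*6) = -9 + 3*(((6 + 25) + 4)*6) = -9 + 3*((31 + 4)*6) = -9 + 3*(35*6) = -9 + 3*210 = -9 + 630 = 621)
Z*B(1*(-4) - 1) + k = 135*(-36) + 621 = -4860 + 621 = -4239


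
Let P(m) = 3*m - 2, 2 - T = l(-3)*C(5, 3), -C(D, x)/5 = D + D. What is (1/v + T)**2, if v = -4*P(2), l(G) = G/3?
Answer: 591361/256 ≈ 2310.0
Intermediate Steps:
C(D, x) = -10*D (C(D, x) = -5*(D + D) = -10*D)
l(G) = G/3 (l(G) = G*(1/3) = G/3)
T = -48 (T = 2 - (1/3)*(-3)*(-10*5) = 2 - (-1)*(-50) = 2 - 1*50 = 2 - 50 = -48)
P(m) = -2 + 3*m
v = -16 (v = -4*(-2 + 3*2) = -4*(-2 + 6) = -4*4 = -16)
(1/v + T)**2 = (1/(-16) - 48)**2 = (-1/16 - 48)**2 = (-769/16)**2 = 591361/256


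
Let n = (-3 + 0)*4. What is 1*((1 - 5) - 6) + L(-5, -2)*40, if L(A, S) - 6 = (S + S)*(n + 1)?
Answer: 1990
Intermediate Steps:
n = -12 (n = -3*4 = -12)
L(A, S) = 6 - 22*S (L(A, S) = 6 + (S + S)*(-12 + 1) = 6 + (2*S)*(-11) = 6 - 22*S)
1*((1 - 5) - 6) + L(-5, -2)*40 = 1*((1 - 5) - 6) + (6 - 22*(-2))*40 = 1*(-4 - 6) + (6 + 44)*40 = 1*(-10) + 50*40 = -10 + 2000 = 1990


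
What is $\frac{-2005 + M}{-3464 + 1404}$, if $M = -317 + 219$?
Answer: $\frac{2103}{2060} \approx 1.0209$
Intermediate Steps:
$M = -98$
$\frac{-2005 + M}{-3464 + 1404} = \frac{-2005 - 98}{-3464 + 1404} = - \frac{2103}{-2060} = \left(-2103\right) \left(- \frac{1}{2060}\right) = \frac{2103}{2060}$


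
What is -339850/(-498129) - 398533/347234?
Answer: -80513369857/172967325186 ≈ -0.46548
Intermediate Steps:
-339850/(-498129) - 398533/347234 = -339850*(-1/498129) - 398533*1/347234 = 339850/498129 - 398533/347234 = -80513369857/172967325186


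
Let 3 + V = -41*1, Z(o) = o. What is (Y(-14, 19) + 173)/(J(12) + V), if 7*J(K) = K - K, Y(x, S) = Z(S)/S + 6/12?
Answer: -349/88 ≈ -3.9659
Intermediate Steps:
V = -44 (V = -3 - 41*1 = -3 - 41 = -44)
Y(x, S) = 3/2 (Y(x, S) = S/S + 6/12 = 1 + 6*(1/12) = 1 + 1/2 = 3/2)
J(K) = 0 (J(K) = (K - K)/7 = (1/7)*0 = 0)
(Y(-14, 19) + 173)/(J(12) + V) = (3/2 + 173)/(0 - 44) = (349/2)/(-44) = (349/2)*(-1/44) = -349/88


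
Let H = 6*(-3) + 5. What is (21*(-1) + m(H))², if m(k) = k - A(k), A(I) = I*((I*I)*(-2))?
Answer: 19607184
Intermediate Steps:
A(I) = -2*I³ (A(I) = I*(I²*(-2)) = I*(-2*I²) = -2*I³)
H = -13 (H = -18 + 5 = -13)
m(k) = k + 2*k³ (m(k) = k - (-2)*k³ = k + 2*k³)
(21*(-1) + m(H))² = (21*(-1) + (-13 + 2*(-13)³))² = (-21 + (-13 + 2*(-2197)))² = (-21 + (-13 - 4394))² = (-21 - 4407)² = (-4428)² = 19607184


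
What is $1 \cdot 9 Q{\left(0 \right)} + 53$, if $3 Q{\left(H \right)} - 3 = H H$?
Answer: $62$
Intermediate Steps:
$Q{\left(H \right)} = 1 + \frac{H^{2}}{3}$ ($Q{\left(H \right)} = 1 + \frac{H H}{3} = 1 + \frac{H^{2}}{3}$)
$1 \cdot 9 Q{\left(0 \right)} + 53 = 1 \cdot 9 \left(1 + \frac{0^{2}}{3}\right) + 53 = 9 \left(1 + \frac{1}{3} \cdot 0\right) + 53 = 9 \left(1 + 0\right) + 53 = 9 \cdot 1 + 53 = 9 + 53 = 62$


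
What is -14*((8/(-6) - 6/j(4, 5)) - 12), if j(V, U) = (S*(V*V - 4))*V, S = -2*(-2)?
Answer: 8981/48 ≈ 187.10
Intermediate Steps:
S = 4
j(V, U) = V*(-16 + 4*V²) (j(V, U) = (4*(V*V - 4))*V = (4*(V² - 4))*V = (4*(-4 + V²))*V = (-16 + 4*V²)*V = V*(-16 + 4*V²))
-14*((8/(-6) - 6/j(4, 5)) - 12) = -14*((8/(-6) - 6*1/(16*(-4 + 4²))) - 12) = -14*((8*(-⅙) - 6*1/(16*(-4 + 16))) - 12) = -14*((-4/3 - 6/(4*4*12)) - 12) = -14*((-4/3 - 6/192) - 12) = -14*((-4/3 - 6*1/192) - 12) = -14*((-4/3 - 1/32) - 12) = -14*(-131/96 - 12) = -14*(-1283/96) = 8981/48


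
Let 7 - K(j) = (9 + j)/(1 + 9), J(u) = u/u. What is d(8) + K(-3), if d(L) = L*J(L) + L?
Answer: 112/5 ≈ 22.400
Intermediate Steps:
J(u) = 1
K(j) = 61/10 - j/10 (K(j) = 7 - (9 + j)/(1 + 9) = 7 - (9 + j)/10 = 7 - (9/10 + j/10) = 7 + (-9/10 - j/10) = 61/10 - j/10)
d(L) = 2*L (d(L) = L*1 + L = L + L = 2*L)
d(8) + K(-3) = 2*8 + (61/10 - ⅒*(-3)) = 16 + (61/10 + 3/10) = 16 + 32/5 = 112/5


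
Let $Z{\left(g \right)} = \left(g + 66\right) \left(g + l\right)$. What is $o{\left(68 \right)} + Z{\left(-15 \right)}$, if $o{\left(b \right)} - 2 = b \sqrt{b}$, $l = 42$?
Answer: $1379 + 136 \sqrt{17} \approx 1939.7$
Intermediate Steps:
$o{\left(b \right)} = 2 + b^{\frac{3}{2}}$ ($o{\left(b \right)} = 2 + b \sqrt{b} = 2 + b^{\frac{3}{2}}$)
$Z{\left(g \right)} = \left(42 + g\right) \left(66 + g\right)$ ($Z{\left(g \right)} = \left(g + 66\right) \left(g + 42\right) = \left(66 + g\right) \left(42 + g\right) = \left(42 + g\right) \left(66 + g\right)$)
$o{\left(68 \right)} + Z{\left(-15 \right)} = \left(2 + 68^{\frac{3}{2}}\right) + \left(2772 + \left(-15\right)^{2} + 108 \left(-15\right)\right) = \left(2 + 136 \sqrt{17}\right) + \left(2772 + 225 - 1620\right) = \left(2 + 136 \sqrt{17}\right) + 1377 = 1379 + 136 \sqrt{17}$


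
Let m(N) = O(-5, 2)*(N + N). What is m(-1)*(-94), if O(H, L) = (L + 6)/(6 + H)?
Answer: 1504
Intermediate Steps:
O(H, L) = (6 + L)/(6 + H)
m(N) = 16*N (m(N) = ((6 + 2)/(6 - 5))*(N + N) = (8/1)*(2*N) = (1*8)*(2*N) = 8*(2*N) = 16*N)
m(-1)*(-94) = (16*(-1))*(-94) = -16*(-94) = 1504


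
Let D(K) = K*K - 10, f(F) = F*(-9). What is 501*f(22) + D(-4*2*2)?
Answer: -98952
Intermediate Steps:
f(F) = -9*F
D(K) = -10 + K**2 (D(K) = K**2 - 10 = -10 + K**2)
501*f(22) + D(-4*2*2) = 501*(-9*22) + (-10 + (-4*2*2)**2) = 501*(-198) + (-10 + (-8*2)**2) = -99198 + (-10 + (-16)**2) = -99198 + (-10 + 256) = -99198 + 246 = -98952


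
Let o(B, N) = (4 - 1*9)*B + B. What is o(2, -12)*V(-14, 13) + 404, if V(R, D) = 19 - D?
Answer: 356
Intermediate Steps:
o(B, N) = -4*B (o(B, N) = (4 - 9)*B + B = -5*B + B = -4*B)
o(2, -12)*V(-14, 13) + 404 = (-4*2)*(19 - 1*13) + 404 = -8*(19 - 13) + 404 = -8*6 + 404 = -48 + 404 = 356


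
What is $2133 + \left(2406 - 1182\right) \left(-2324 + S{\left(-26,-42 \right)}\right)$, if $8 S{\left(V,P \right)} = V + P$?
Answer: $-2852847$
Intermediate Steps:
$S{\left(V,P \right)} = \frac{P}{8} + \frac{V}{8}$ ($S{\left(V,P \right)} = \frac{V + P}{8} = \frac{P + V}{8} = \frac{P}{8} + \frac{V}{8}$)
$2133 + \left(2406 - 1182\right) \left(-2324 + S{\left(-26,-42 \right)}\right) = 2133 + \left(2406 - 1182\right) \left(-2324 + \left(\frac{1}{8} \left(-42\right) + \frac{1}{8} \left(-26\right)\right)\right) = 2133 + 1224 \left(-2324 - \frac{17}{2}\right) = 2133 + 1224 \left(- \frac{4665}{2}\right) = 2133 - 2854980 = -2852847$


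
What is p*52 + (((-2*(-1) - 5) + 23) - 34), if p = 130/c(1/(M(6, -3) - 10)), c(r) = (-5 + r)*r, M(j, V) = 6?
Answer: 107866/21 ≈ 5136.5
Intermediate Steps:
c(r) = r*(-5 + r)
p = 2080/21 (p = 130/(((-5 + 1/(6 - 10))/(6 - 10))) = 130/(((-5 + 1/(-4))/(-4))) = 130/((-(-5 - ¼)/4)) = 130/((-¼*(-21/4))) = 130/(21/16) = 130*(16/21) = 2080/21 ≈ 99.048)
p*52 + (((-2*(-1) - 5) + 23) - 34) = (2080/21)*52 + (((-2*(-1) - 5) + 23) - 34) = 108160/21 + (((2 - 5) + 23) - 34) = 108160/21 + ((-3 + 23) - 34) = 108160/21 + (20 - 34) = 108160/21 - 14 = 107866/21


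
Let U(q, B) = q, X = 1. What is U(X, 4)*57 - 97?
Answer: -40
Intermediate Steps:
U(X, 4)*57 - 97 = 1*57 - 97 = 57 - 97 = -40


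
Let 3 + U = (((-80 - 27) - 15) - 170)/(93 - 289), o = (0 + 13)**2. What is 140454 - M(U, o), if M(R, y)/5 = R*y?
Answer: 6944776/49 ≈ 1.4173e+5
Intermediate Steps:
o = 169 (o = 13**2 = 169)
U = -74/49 (U = -3 + (((-80 - 27) - 15) - 170)/(93 - 289) = -3 + ((-107 - 15) - 170)/(-196) = -3 + (-122 - 170)*(-1/196) = -3 - 292*(-1/196) = -3 + 73/49 = -74/49 ≈ -1.5102)
M(R, y) = 5*R*y (M(R, y) = 5*(R*y) = 5*R*y)
140454 - M(U, o) = 140454 - 5*(-74)*169/49 = 140454 - 1*(-62530/49) = 140454 + 62530/49 = 6944776/49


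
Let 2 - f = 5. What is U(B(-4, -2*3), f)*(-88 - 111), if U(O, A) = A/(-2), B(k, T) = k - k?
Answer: -597/2 ≈ -298.50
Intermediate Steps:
B(k, T) = 0
f = -3 (f = 2 - 1*5 = 2 - 5 = -3)
U(O, A) = -A/2 (U(O, A) = A*(-½) = -A/2)
U(B(-4, -2*3), f)*(-88 - 111) = (-½*(-3))*(-88 - 111) = (3/2)*(-199) = -597/2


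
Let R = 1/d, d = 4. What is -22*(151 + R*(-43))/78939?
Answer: -2057/52626 ≈ -0.039087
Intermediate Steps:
R = 1/4 ≈ 0.25000
-22*(151 + R*(-43))/78939 = -22*(151 + (1/4)*(-43))/78939 = -22*(151 - 43/4)*(1/78939) = -22*561/4*(1/78939) = -6171/2*1/78939 = -2057/52626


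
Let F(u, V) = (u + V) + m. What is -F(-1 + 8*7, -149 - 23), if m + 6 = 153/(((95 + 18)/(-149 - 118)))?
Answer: 54750/113 ≈ 484.51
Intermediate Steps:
m = -41529/113 (m = -6 + 153/(((95 + 18)/(-149 - 118))) = -6 + 153/((113/(-267))) = -6 + 153/((113*(-1/267))) = -6 + 153/(-113/267) = -6 + 153*(-267/113) = -6 - 40851/113 = -41529/113 ≈ -367.51)
F(u, V) = -41529/113 + V + u (F(u, V) = (u + V) - 41529/113 = (V + u) - 41529/113 = -41529/113 + V + u)
-F(-1 + 8*7, -149 - 23) = -(-41529/113 + (-149 - 23) + (-1 + 8*7)) = -(-41529/113 - 172 + (-1 + 56)) = -(-41529/113 - 172 + 55) = -1*(-54750/113) = 54750/113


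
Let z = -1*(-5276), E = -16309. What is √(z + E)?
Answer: I*√11033 ≈ 105.04*I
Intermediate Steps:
z = 5276
√(z + E) = √(5276 - 16309) = √(-11033) = I*√11033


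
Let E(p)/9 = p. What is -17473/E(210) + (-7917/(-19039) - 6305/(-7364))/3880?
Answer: -135782460797231/14687686812960 ≈ -9.2446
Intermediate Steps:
E(p) = 9*p
-17473/E(210) + (-7917/(-19039) - 6305/(-7364))/3880 = -17473/(9*210) + (-7917/(-19039) - 6305/(-7364))/3880 = -17473/1890 + (-7917*(-1/19039) - 6305*(-1/7364))*(1/3880) = -17473*1/1890 + (7917/19039 + 6305/7364)*(1/3880) = -17473/1890 + (178341683/140203196)*(1/3880) = -17473/1890 + 178341683/543988400480 = -135782460797231/14687686812960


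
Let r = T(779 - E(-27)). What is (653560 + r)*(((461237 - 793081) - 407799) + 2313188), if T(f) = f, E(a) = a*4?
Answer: 1029801804615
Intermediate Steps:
E(a) = 4*a
r = 887 (r = 779 - 4*(-27) = 779 - 1*(-108) = 779 + 108 = 887)
(653560 + r)*(((461237 - 793081) - 407799) + 2313188) = (653560 + 887)*(((461237 - 793081) - 407799) + 2313188) = 654447*((-331844 - 407799) + 2313188) = 654447*(-739643 + 2313188) = 654447*1573545 = 1029801804615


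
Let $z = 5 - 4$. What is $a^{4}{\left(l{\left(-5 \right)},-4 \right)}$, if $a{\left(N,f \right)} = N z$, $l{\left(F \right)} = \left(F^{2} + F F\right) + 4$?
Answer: $8503056$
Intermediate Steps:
$l{\left(F \right)} = 4 + 2 F^{2}$ ($l{\left(F \right)} = \left(F^{2} + F^{2}\right) + 4 = 2 F^{2} + 4 = 4 + 2 F^{2}$)
$z = 1$
$a{\left(N,f \right)} = N$ ($a{\left(N,f \right)} = N 1 = N$)
$a^{4}{\left(l{\left(-5 \right)},-4 \right)} = \left(4 + 2 \left(-5\right)^{2}\right)^{4} = \left(4 + 2 \cdot 25\right)^{4} = \left(4 + 50\right)^{4} = 54^{4} = 8503056$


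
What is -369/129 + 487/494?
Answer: -39821/21242 ≈ -1.8746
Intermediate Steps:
-369/129 + 487/494 = -369*1/129 + 487*(1/494) = -123/43 + 487/494 = -39821/21242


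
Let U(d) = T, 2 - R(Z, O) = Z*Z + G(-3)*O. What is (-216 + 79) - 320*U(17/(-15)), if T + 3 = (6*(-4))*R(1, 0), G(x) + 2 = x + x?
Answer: 8503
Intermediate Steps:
G(x) = -2 + 2*x (G(x) = -2 + (x + x) = -2 + 2*x)
R(Z, O) = 2 - Z² + 8*O (R(Z, O) = 2 - (Z*Z + (-2 + 2*(-3))*O) = 2 - (Z² + (-2 - 6)*O) = 2 - (Z² - 8*O) = 2 + (-Z² + 8*O) = 2 - Z² + 8*O)
T = -27 (T = -3 + (6*(-4))*(2 - 1*1² + 8*0) = -3 - 24*(2 - 1*1 + 0) = -3 - 24*(2 - 1 + 0) = -3 - 24*1 = -3 - 24 = -27)
U(d) = -27
(-216 + 79) - 320*U(17/(-15)) = (-216 + 79) - 320*(-27) = -137 + 8640 = 8503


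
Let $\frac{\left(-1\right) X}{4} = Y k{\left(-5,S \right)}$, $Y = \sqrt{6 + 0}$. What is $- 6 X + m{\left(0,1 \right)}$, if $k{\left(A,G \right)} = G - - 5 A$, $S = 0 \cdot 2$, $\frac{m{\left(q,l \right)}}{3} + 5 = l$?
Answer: $-12 - 600 \sqrt{6} \approx -1481.7$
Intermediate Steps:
$m{\left(q,l \right)} = -15 + 3 l$
$S = 0$
$k{\left(A,G \right)} = G + 5 A$
$Y = \sqrt{6} \approx 2.4495$
$X = 100 \sqrt{6}$ ($X = - 4 \sqrt{6} \left(0 + 5 \left(-5\right)\right) = - 4 \sqrt{6} \left(0 - 25\right) = - 4 \sqrt{6} \left(-25\right) = - 4 \left(- 25 \sqrt{6}\right) = 100 \sqrt{6} \approx 244.95$)
$- 6 X + m{\left(0,1 \right)} = - 6 \cdot 100 \sqrt{6} + \left(-15 + 3 \cdot 1\right) = - 600 \sqrt{6} + \left(-15 + 3\right) = - 600 \sqrt{6} - 12 = -12 - 600 \sqrt{6}$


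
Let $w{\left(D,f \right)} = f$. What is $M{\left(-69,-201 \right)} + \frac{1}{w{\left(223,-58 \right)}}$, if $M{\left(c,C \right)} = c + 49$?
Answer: $- \frac{1161}{58} \approx -20.017$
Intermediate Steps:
$M{\left(c,C \right)} = 49 + c$
$M{\left(-69,-201 \right)} + \frac{1}{w{\left(223,-58 \right)}} = \left(49 - 69\right) + \frac{1}{-58} = -20 - \frac{1}{58} = - \frac{1161}{58}$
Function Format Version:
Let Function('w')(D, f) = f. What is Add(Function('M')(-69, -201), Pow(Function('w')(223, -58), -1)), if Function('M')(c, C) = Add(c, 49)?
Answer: Rational(-1161, 58) ≈ -20.017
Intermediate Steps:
Function('M')(c, C) = Add(49, c)
Add(Function('M')(-69, -201), Pow(Function('w')(223, -58), -1)) = Add(Add(49, -69), Pow(-58, -1)) = Add(-20, Rational(-1, 58)) = Rational(-1161, 58)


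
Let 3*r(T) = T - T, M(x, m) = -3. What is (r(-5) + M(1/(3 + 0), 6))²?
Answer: 9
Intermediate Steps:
r(T) = 0 (r(T) = (T - T)/3 = (⅓)*0 = 0)
(r(-5) + M(1/(3 + 0), 6))² = (0 - 3)² = (-3)² = 9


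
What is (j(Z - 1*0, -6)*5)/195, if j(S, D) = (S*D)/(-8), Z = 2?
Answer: 1/26 ≈ 0.038462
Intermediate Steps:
j(S, D) = -D*S/8 (j(S, D) = (D*S)*(-1/8) = -D*S/8)
(j(Z - 1*0, -6)*5)/195 = (-1/8*(-6)*(2 - 1*0)*5)/195 = (-1/8*(-6)*(2 + 0)*5)*(1/195) = (-1/8*(-6)*2*5)*(1/195) = ((3/2)*5)*(1/195) = (15/2)*(1/195) = 1/26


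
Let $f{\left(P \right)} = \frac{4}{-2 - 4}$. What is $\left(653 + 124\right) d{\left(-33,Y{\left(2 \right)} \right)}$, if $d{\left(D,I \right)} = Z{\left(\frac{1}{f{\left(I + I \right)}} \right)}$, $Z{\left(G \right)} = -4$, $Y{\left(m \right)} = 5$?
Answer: $-3108$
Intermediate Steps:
$f{\left(P \right)} = - \frac{2}{3}$ ($f{\left(P \right)} = \frac{4}{-2 - 4} = \frac{4}{-6} = 4 \left(- \frac{1}{6}\right) = - \frac{2}{3}$)
$d{\left(D,I \right)} = -4$
$\left(653 + 124\right) d{\left(-33,Y{\left(2 \right)} \right)} = \left(653 + 124\right) \left(-4\right) = 777 \left(-4\right) = -3108$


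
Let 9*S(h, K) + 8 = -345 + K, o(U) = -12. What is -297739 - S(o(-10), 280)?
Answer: -2679578/9 ≈ -2.9773e+5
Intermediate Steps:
S(h, K) = -353/9 + K/9 (S(h, K) = -8/9 + (-345 + K)/9 = -8/9 + (-115/3 + K/9) = -353/9 + K/9)
-297739 - S(o(-10), 280) = -297739 - (-353/9 + (⅑)*280) = -297739 - (-353/9 + 280/9) = -297739 - 1*(-73/9) = -297739 + 73/9 = -2679578/9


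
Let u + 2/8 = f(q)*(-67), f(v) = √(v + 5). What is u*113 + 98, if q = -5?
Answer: 279/4 ≈ 69.750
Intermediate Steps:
f(v) = √(5 + v)
u = -¼ (u = -¼ + √(5 - 5)*(-67) = -¼ + √0*(-67) = -¼ + 0*(-67) = -¼ + 0 = -¼ ≈ -0.25000)
u*113 + 98 = -¼*113 + 98 = -113/4 + 98 = 279/4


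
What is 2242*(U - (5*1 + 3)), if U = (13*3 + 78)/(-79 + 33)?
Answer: -543685/23 ≈ -23638.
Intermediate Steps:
U = -117/46 (U = (39 + 78)/(-46) = 117*(-1/46) = -117/46 ≈ -2.5435)
2242*(U - (5*1 + 3)) = 2242*(-117/46 - (5*1 + 3)) = 2242*(-117/46 - (5 + 3)) = 2242*(-117/46 - 1*8) = 2242*(-117/46 - 8) = 2242*(-485/46) = -543685/23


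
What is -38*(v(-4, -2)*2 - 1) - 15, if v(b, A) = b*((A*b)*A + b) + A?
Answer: -5905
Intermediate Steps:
v(b, A) = A + b*(b + b*A**2) (v(b, A) = b*(b*A**2 + b) + A = b*(b + b*A**2) + A = A + b*(b + b*A**2))
-38*(v(-4, -2)*2 - 1) - 15 = -38*((-2 + (-4)**2 + (-2)**2*(-4)**2)*2 - 1) - 15 = -38*((-2 + 16 + 4*16)*2 - 1) - 15 = -38*((-2 + 16 + 64)*2 - 1) - 15 = -38*(78*2 - 1) - 15 = -38*(156 - 1) - 15 = -38*155 - 15 = -5890 - 15 = -5905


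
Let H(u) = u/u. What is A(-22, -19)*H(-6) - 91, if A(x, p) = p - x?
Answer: -88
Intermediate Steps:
H(u) = 1
A(-22, -19)*H(-6) - 91 = (-19 - 1*(-22))*1 - 91 = (-19 + 22)*1 - 91 = 3*1 - 91 = 3 - 91 = -88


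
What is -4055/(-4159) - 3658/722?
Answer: -6142956/1501399 ≈ -4.0915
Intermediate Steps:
-4055/(-4159) - 3658/722 = -4055*(-1/4159) - 3658*1/722 = 4055/4159 - 1829/361 = -6142956/1501399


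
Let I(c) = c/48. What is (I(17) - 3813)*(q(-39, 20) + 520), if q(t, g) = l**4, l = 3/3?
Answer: -95346647/48 ≈ -1.9864e+6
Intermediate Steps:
I(c) = c/48 (I(c) = c*(1/48) = c/48)
l = 1 (l = 3*(1/3) = 1)
q(t, g) = 1 (q(t, g) = 1**4 = 1)
(I(17) - 3813)*(q(-39, 20) + 520) = ((1/48)*17 - 3813)*(1 + 520) = (17/48 - 3813)*521 = -183007/48*521 = -95346647/48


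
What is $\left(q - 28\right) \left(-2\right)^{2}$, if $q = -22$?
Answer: $-200$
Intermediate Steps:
$\left(q - 28\right) \left(-2\right)^{2} = \left(-22 - 28\right) \left(-2\right)^{2} = \left(-50\right) 4 = -200$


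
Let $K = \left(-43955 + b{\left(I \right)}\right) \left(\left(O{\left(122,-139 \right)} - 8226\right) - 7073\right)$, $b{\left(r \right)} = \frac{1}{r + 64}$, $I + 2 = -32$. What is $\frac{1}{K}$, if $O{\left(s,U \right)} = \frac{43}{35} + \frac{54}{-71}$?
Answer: $\frac{12425}{8355147312158} \approx 1.4871 \cdot 10^{-9}$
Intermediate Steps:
$I = -34$ ($I = -2 - 32 = -34$)
$O{\left(s,U \right)} = \frac{1163}{2485}$ ($O{\left(s,U \right)} = 43 \cdot \frac{1}{35} + 54 \left(- \frac{1}{71}\right) = \frac{43}{35} - \frac{54}{71} = \frac{1163}{2485}$)
$b{\left(r \right)} = \frac{1}{64 + r}$
$K = \frac{8355147312158}{12425}$ ($K = \left(-43955 + \frac{1}{64 - 34}\right) \left(\left(\frac{1163}{2485} - 8226\right) - 7073\right) = \left(-43955 + \frac{1}{30}\right) \left(- \frac{20440447}{2485} - 7073\right) = \left(-43955 + \frac{1}{30}\right) \left(- \frac{38016852}{2485}\right) = \left(- \frac{1318649}{30}\right) \left(- \frac{38016852}{2485}\right) = \frac{8355147312158}{12425} \approx 6.7245 \cdot 10^{8}$)
$\frac{1}{K} = \frac{1}{\frac{8355147312158}{12425}} = \frac{12425}{8355147312158}$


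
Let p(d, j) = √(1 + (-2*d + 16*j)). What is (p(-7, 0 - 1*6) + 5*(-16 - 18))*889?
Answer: -151130 + 8001*I ≈ -1.5113e+5 + 8001.0*I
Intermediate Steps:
p(d, j) = √(1 - 2*d + 16*j)
(p(-7, 0 - 1*6) + 5*(-16 - 18))*889 = (√(1 - 2*(-7) + 16*(0 - 1*6)) + 5*(-16 - 18))*889 = (√(1 + 14 + 16*(0 - 6)) + 5*(-34))*889 = (√(1 + 14 + 16*(-6)) - 170)*889 = (√(1 + 14 - 96) - 170)*889 = (√(-81) - 170)*889 = (9*I - 170)*889 = (-170 + 9*I)*889 = -151130 + 8001*I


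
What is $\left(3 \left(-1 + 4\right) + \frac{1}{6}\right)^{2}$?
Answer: $\frac{3025}{36} \approx 84.028$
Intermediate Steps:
$\left(3 \left(-1 + 4\right) + \frac{1}{6}\right)^{2} = \left(3 \cdot 3 + \frac{1}{6}\right)^{2} = \left(9 + \frac{1}{6}\right)^{2} = \left(\frac{55}{6}\right)^{2} = \frac{3025}{36}$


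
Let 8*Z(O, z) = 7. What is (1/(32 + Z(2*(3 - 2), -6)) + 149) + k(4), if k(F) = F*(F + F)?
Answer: 47611/263 ≈ 181.03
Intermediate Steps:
Z(O, z) = 7/8 (Z(O, z) = (⅛)*7 = 7/8)
k(F) = 2*F² (k(F) = F*(2*F) = 2*F²)
(1/(32 + Z(2*(3 - 2), -6)) + 149) + k(4) = (1/(32 + 7/8) + 149) + 2*4² = (1/(263/8) + 149) + 2*16 = (8/263 + 149) + 32 = 39195/263 + 32 = 47611/263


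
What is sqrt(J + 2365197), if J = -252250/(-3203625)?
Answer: sqrt(1553569391275599)/25629 ≈ 1537.9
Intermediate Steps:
J = 2018/25629 (J = -252250*(-1/3203625) = 2018/25629 ≈ 0.078739)
sqrt(J + 2365197) = sqrt(2018/25629 + 2365197) = sqrt(60617635931/25629) = sqrt(1553569391275599)/25629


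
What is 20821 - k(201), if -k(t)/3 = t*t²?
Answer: 24382624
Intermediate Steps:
k(t) = -3*t³ (k(t) = -3*t*t² = -3*t³)
20821 - k(201) = 20821 - (-3)*201³ = 20821 - (-3)*8120601 = 20821 - 1*(-24361803) = 20821 + 24361803 = 24382624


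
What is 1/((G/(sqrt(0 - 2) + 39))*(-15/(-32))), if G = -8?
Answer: -52/5 - 4*I*sqrt(2)/15 ≈ -10.4 - 0.37712*I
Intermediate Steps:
1/((G/(sqrt(0 - 2) + 39))*(-15/(-32))) = 1/((-8/(sqrt(0 - 2) + 39))*(-15/(-32))) = 1/((-8/(sqrt(-2) + 39))*(-15*(-1/32))) = 1/((-8/(I*sqrt(2) + 39))*(15/32)) = 1/((-8/(39 + I*sqrt(2)))*(15/32)) = 1/(-8/(39 + I*sqrt(2))*(15/32)) = 1/(-15/(4*(39 + I*sqrt(2)))) = -52/5 - 4*I*sqrt(2)/15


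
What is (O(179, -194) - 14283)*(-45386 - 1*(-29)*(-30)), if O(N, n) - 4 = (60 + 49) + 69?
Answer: 652255856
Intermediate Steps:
O(N, n) = 182 (O(N, n) = 4 + ((60 + 49) + 69) = 4 + (109 + 69) = 4 + 178 = 182)
(O(179, -194) - 14283)*(-45386 - 1*(-29)*(-30)) = (182 - 14283)*(-45386 - 1*(-29)*(-30)) = -14101*(-45386 + 29*(-30)) = -14101*(-45386 - 870) = -14101*(-46256) = 652255856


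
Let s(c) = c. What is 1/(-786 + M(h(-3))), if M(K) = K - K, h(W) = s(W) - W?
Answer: -1/786 ≈ -0.0012723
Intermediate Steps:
h(W) = 0 (h(W) = W - W = 0)
M(K) = 0
1/(-786 + M(h(-3))) = 1/(-786 + 0) = 1/(-786) = -1/786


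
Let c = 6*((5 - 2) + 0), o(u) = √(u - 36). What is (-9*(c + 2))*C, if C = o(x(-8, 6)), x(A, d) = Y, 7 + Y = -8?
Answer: -180*I*√51 ≈ -1285.5*I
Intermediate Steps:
Y = -15 (Y = -7 - 8 = -15)
x(A, d) = -15
o(u) = √(-36 + u)
C = I*√51 (C = √(-36 - 15) = √(-51) = I*√51 ≈ 7.1414*I)
c = 18 (c = 6*(3 + 0) = 6*3 = 18)
(-9*(c + 2))*C = (-9*(18 + 2))*(I*√51) = (-9*20)*(I*√51) = -180*I*√51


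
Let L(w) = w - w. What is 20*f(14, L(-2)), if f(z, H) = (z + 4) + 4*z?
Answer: 1480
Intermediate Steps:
L(w) = 0
f(z, H) = 4 + 5*z (f(z, H) = (4 + z) + 4*z = 4 + 5*z)
20*f(14, L(-2)) = 20*(4 + 5*14) = 20*(4 + 70) = 20*74 = 1480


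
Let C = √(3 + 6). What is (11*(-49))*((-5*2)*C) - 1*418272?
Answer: -402102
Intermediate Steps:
C = 3 (C = √9 = 3)
(11*(-49))*((-5*2)*C) - 1*418272 = (11*(-49))*(-5*2*3) - 1*418272 = -(-5390)*3 - 418272 = -539*(-30) - 418272 = 16170 - 418272 = -402102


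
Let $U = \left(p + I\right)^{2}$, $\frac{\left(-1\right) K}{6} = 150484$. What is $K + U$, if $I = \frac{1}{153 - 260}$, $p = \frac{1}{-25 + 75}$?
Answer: $- \frac{25843369736751}{28622500} \approx -9.029 \cdot 10^{5}$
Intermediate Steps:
$K = -902904$ ($K = \left(-6\right) 150484 = -902904$)
$p = \frac{1}{50} \approx 0.02$
$I = - \frac{1}{107}$ ($I = \frac{1}{-107} = - \frac{1}{107} \approx -0.0093458$)
$U = \frac{3249}{28622500}$ ($U = \left(\frac{1}{50} - \frac{1}{107}\right)^{2} = \left(\frac{57}{5350}\right)^{2} = \frac{3249}{28622500} \approx 0.00011351$)
$K + U = -902904 + \frac{3249}{28622500} = - \frac{25843369736751}{28622500}$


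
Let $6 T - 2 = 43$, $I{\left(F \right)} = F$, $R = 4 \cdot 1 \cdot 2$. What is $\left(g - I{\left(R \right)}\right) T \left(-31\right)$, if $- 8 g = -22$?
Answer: $\frac{9765}{8} \approx 1220.6$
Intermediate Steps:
$R = 8$ ($R = 4 \cdot 2 = 8$)
$g = \frac{11}{4}$ ($g = \left(- \frac{1}{8}\right) \left(-22\right) = \frac{11}{4} \approx 2.75$)
$T = \frac{15}{2}$ ($T = \frac{1}{3} + \frac{1}{6} \cdot 43 = \frac{1}{3} + \frac{43}{6} = \frac{15}{2} \approx 7.5$)
$\left(g - I{\left(R \right)}\right) T \left(-31\right) = \left(\frac{11}{4} - 8\right) \frac{15}{2} \left(-31\right) = \left(- \frac{21}{4}\right) \frac{15}{2} \left(-31\right) = \left(- \frac{315}{8}\right) \left(-31\right) = \frac{9765}{8}$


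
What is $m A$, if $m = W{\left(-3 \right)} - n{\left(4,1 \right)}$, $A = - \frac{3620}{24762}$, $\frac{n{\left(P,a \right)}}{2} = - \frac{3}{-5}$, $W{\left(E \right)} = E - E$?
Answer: $\frac{724}{4127} \approx 0.17543$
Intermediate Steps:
$W{\left(E \right)} = 0$
$n{\left(P,a \right)} = \frac{6}{5}$ ($n{\left(P,a \right)} = 2 \left(- \frac{3}{-5}\right) = 2 \left(\left(-3\right) \left(- \frac{1}{5}\right)\right) = 2 \cdot \frac{3}{5} = \frac{6}{5}$)
$A = - \frac{1810}{12381}$ ($A = \left(-3620\right) \frac{1}{24762} = - \frac{1810}{12381} \approx -0.14619$)
$m = - \frac{6}{5}$ ($m = 0 - \frac{6}{5} = - \frac{6}{5} \approx -1.2$)
$m A = \left(- \frac{6}{5}\right) \left(- \frac{1810}{12381}\right) = \frac{724}{4127}$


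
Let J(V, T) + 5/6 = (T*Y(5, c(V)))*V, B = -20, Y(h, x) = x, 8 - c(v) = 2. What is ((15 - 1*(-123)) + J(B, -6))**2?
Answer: 26450449/36 ≈ 7.3474e+5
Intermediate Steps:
c(v) = 6 (c(v) = 8 - 1*2 = 8 - 2 = 6)
J(V, T) = -5/6 + 6*T*V (J(V, T) = -5/6 + (T*6)*V = -5/6 + (6*T)*V = -5/6 + 6*T*V)
((15 - 1*(-123)) + J(B, -6))**2 = ((15 - 1*(-123)) + (-5/6 + 6*(-6)*(-20)))**2 = ((15 + 123) + (-5/6 + 720))**2 = (138 + 4315/6)**2 = (5143/6)**2 = 26450449/36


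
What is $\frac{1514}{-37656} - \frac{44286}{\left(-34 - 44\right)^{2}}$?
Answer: $- \frac{23289511}{3181932} \approx -7.3193$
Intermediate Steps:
$\frac{1514}{-37656} - \frac{44286}{\left(-34 - 44\right)^{2}} = 1514 \left(- \frac{1}{37656}\right) - \frac{44286}{\left(-78\right)^{2}} = - \frac{757}{18828} - \frac{44286}{6084} = - \frac{757}{18828} - \frac{7381}{1014} = - \frac{23289511}{3181932}$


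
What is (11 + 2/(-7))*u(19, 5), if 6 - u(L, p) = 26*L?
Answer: -36600/7 ≈ -5228.6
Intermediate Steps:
u(L, p) = 6 - 26*L
(11 + 2/(-7))*u(19, 5) = (11 + 2/(-7))*(6 - 26*19) = (11 + 2*(-⅐))*(6 - 494) = (11 - 2/7)*(-488) = (75/7)*(-488) = -36600/7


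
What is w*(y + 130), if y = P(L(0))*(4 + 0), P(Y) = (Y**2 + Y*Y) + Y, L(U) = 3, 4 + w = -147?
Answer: -32314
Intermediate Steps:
w = -151 (w = -4 - 147 = -151)
P(Y) = Y + 2*Y**2 (P(Y) = (Y**2 + Y**2) + Y = 2*Y**2 + Y = Y + 2*Y**2)
y = 84 (y = (3*(1 + 2*3))*(4 + 0) = (3*(1 + 6))*4 = (3*7)*4 = 21*4 = 84)
w*(y + 130) = -151*(84 + 130) = -151*214 = -32314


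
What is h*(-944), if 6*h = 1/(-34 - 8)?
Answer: 236/63 ≈ 3.7460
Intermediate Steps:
h = -1/252 (h = 1/(6*(-34 - 8)) = (⅙)/(-42) = (⅙)*(-1/42) = -1/252 ≈ -0.0039683)
h*(-944) = -1/252*(-944) = 236/63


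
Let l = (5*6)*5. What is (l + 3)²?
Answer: 23409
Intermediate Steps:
l = 150 (l = 30*5 = 150)
(l + 3)² = (150 + 3)² = 153² = 23409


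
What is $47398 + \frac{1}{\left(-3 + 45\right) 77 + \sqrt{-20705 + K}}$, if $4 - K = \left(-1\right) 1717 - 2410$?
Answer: $\frac{248254847287}{5237665} - \frac{i \sqrt{16574}}{10475330} \approx 47398.0 - 1.229 \cdot 10^{-5} i$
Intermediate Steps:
$K = 4131$ ($K = 4 - \left(\left(-1\right) 1717 - 2410\right) = 4 - \left(-1717 - 2410\right) = 4 - -4127 = 4 + 4127 = 4131$)
$47398 + \frac{1}{\left(-3 + 45\right) 77 + \sqrt{-20705 + K}} = 47398 + \frac{1}{\left(-3 + 45\right) 77 + \sqrt{-20705 + 4131}} = 47398 + \frac{1}{42 \cdot 77 + \sqrt{-16574}} = 47398 + \frac{1}{3234 + i \sqrt{16574}}$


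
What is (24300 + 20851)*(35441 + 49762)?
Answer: 3847000653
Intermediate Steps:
(24300 + 20851)*(35441 + 49762) = 45151*85203 = 3847000653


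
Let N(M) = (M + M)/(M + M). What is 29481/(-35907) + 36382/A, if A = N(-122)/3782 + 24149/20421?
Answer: 33630348950418523/1093391357891 ≈ 30758.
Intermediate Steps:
N(M) = 1 (N(M) = (2*M)/((2*M)) = (2*M)*(1/(2*M)) = 1)
A = 91351939/77232222 (A = 1/3782 + 24149/20421 = 91351939/77232222 ≈ 1.1828)
29481/(-35907) + 36382/A = 29481/(-35907) + 36382/(91351939/77232222) = 29481*(-1/35907) + 36382*(77232222/91351939) = -9827/11969 + 2809862700804/91351939 = 33630348950418523/1093391357891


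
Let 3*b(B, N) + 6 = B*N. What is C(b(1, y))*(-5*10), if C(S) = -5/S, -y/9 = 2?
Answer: -125/4 ≈ -31.250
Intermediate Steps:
y = -18 (y = -9*2 = -18)
b(B, N) = -2 + B*N/3 (b(B, N) = -2 + (B*N)/3 = -2 + B*N/3)
C(b(1, y))*(-5*10) = (-5/(-2 + (1/3)*1*(-18)))*(-5*10) = -5/(-2 - 6)*(-50) = -5/(-8)*(-50) = -5*(-1/8)*(-50) = (5/8)*(-50) = -125/4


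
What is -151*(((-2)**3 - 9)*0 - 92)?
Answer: 13892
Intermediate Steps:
-151*(((-2)**3 - 9)*0 - 92) = -151*((-8 - 9)*0 - 92) = -151*(-17*0 - 92) = -151*(0 - 92) = -151*(-92) = 13892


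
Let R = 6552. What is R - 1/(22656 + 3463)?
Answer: 171131687/26119 ≈ 6552.0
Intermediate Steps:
R - 1/(22656 + 3463) = 6552 - 1/(22656 + 3463) = 6552 - 1/26119 = 171131687/26119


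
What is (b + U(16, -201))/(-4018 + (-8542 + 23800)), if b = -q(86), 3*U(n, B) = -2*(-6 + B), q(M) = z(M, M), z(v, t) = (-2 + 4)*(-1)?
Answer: 7/562 ≈ 0.012456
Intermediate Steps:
z(v, t) = -2 (z(v, t) = 2*(-1) = -2)
q(M) = -2
U(n, B) = 4 - 2*B/3 (U(n, B) = (-2*(-6 + B))/3 = (12 - 2*B)/3 = 4 - 2*B/3)
b = 2 (b = -1*(-2) = 2)
(b + U(16, -201))/(-4018 + (-8542 + 23800)) = (2 + (4 - ⅔*(-201)))/(-4018 + (-8542 + 23800)) = (2 + (4 + 134))/(-4018 + 15258) = (2 + 138)/11240 = 140*(1/11240) = 7/562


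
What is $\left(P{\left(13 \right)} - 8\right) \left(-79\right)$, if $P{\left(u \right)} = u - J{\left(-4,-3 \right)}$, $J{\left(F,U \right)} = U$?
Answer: $-632$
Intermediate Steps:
$P{\left(u \right)} = 3 + u$ ($P{\left(u \right)} = u - -3 = u + 3 = 3 + u$)
$\left(P{\left(13 \right)} - 8\right) \left(-79\right) = \left(\left(3 + 13\right) - 8\right) \left(-79\right) = \left(16 - 8\right) \left(-79\right) = 8 \left(-79\right) = -632$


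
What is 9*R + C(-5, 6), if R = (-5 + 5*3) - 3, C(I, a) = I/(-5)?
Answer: 64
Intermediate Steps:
C(I, a) = -I/5 (C(I, a) = I*(-⅕) = -I/5)
R = 7 (R = (-5 + 15) - 3 = 10 - 3 = 7)
9*R + C(-5, 6) = 9*7 - ⅕*(-5) = 63 + 1 = 64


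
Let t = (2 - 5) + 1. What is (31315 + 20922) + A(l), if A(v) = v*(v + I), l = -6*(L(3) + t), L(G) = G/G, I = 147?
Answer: 53155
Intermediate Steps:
L(G) = 1
t = -2 (t = -3 + 1 = -2)
l = 6 (l = -6*(1 - 2) = -6*(-1) = 6)
A(v) = v*(147 + v) (A(v) = v*(v + 147) = v*(147 + v))
(31315 + 20922) + A(l) = (31315 + 20922) + 6*(147 + 6) = 52237 + 6*153 = 52237 + 918 = 53155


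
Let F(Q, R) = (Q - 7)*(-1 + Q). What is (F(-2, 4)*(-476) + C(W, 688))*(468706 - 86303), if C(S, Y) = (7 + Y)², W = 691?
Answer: 179795565719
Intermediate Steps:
F(Q, R) = (-1 + Q)*(-7 + Q) (F(Q, R) = (-7 + Q)*(-1 + Q) = (-1 + Q)*(-7 + Q))
(F(-2, 4)*(-476) + C(W, 688))*(468706 - 86303) = ((7 + (-2)² - 8*(-2))*(-476) + (7 + 688)²)*(468706 - 86303) = ((7 + 4 + 16)*(-476) + 695²)*382403 = (27*(-476) + 483025)*382403 = (-12852 + 483025)*382403 = 470173*382403 = 179795565719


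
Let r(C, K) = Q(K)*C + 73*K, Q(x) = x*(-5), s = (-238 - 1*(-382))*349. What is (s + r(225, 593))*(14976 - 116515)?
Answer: 58240739620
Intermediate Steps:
s = 50256 (s = (-238 + 382)*349 = 144*349 = 50256)
Q(x) = -5*x
r(C, K) = 73*K - 5*C*K (r(C, K) = (-5*K)*C + 73*K = -5*C*K + 73*K = 73*K - 5*C*K)
(s + r(225, 593))*(14976 - 116515) = (50256 + 593*(73 - 5*225))*(14976 - 116515) = (50256 + 593*(73 - 1125))*(-101539) = (50256 + 593*(-1052))*(-101539) = (50256 - 623836)*(-101539) = -573580*(-101539) = 58240739620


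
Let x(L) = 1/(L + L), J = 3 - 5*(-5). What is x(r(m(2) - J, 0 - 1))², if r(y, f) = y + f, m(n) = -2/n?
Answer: 1/3600 ≈ 0.00027778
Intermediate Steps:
J = 28 (J = 3 + 25 = 28)
r(y, f) = f + y
x(L) = 1/(2*L)
x(r(m(2) - J, 0 - 1))² = (1/(2*((0 - 1) + (-2/2 - 1*28))))² = (1/(2*(-1 + (-2*½ - 28))))² = (1/(2*(-1 + (-1 - 28))))² = (1/(2*(-1 - 29)))² = ((½)/(-30))² = ((½)*(-1/30))² = (-1/60)² = 1/3600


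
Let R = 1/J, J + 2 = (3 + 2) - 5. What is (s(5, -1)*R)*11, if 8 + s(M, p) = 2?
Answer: 33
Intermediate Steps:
s(M, p) = -6 (s(M, p) = -8 + 2 = -6)
J = -2 (J = -2 + ((3 + 2) - 5) = -2 + (5 - 5) = -2 + 0 = -2)
R = -½ (R = 1/(-2) = -½ ≈ -0.50000)
(s(5, -1)*R)*11 = -6*(-½)*11 = 3*11 = 33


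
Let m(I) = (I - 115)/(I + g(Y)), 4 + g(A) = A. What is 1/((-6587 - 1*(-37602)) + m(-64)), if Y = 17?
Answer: 51/1581944 ≈ 3.2239e-5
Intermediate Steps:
g(A) = -4 + A
m(I) = (-115 + I)/(13 + I) (m(I) = (I - 115)/(I + (-4 + 17)) = (-115 + I)/(I + 13) = (-115 + I)/(13 + I))
1/((-6587 - 1*(-37602)) + m(-64)) = 1/((-6587 - 1*(-37602)) + (-115 - 64)/(13 - 64)) = 1/((-6587 + 37602) - 179/(-51)) = 1/(31015 - 1/51*(-179)) = 1/(31015 + 179/51) = 1/(1581944/51) = 51/1581944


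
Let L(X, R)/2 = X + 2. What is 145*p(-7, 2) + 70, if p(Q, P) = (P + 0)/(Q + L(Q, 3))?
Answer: 900/17 ≈ 52.941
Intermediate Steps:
L(X, R) = 4 + 2*X (L(X, R) = 2*(X + 2) = 2*(2 + X) = 4 + 2*X)
p(Q, P) = P/(4 + 3*Q) (p(Q, P) = (P + 0)/(Q + (4 + 2*Q)) = P/(4 + 3*Q))
145*p(-7, 2) + 70 = 145*(2/(4 + 3*(-7))) + 70 = 145*(2/(4 - 21)) + 70 = 145*(2/(-17)) + 70 = 145*(2*(-1/17)) + 70 = 145*(-2/17) + 70 = -290/17 + 70 = 900/17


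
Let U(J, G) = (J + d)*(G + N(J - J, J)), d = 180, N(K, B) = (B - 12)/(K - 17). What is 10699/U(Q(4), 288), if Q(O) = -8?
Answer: 181883/845552 ≈ 0.21511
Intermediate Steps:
N(K, B) = (-12 + B)/(-17 + K)
U(J, G) = (180 + J)*(12/17 + G - J/17) (U(J, G) = (J + 180)*(G + (-12 + J)/(-17 + (J - J))) = (180 + J)*(G + (-12 + J)/(-17 + 0)) = (180 + J)*(G + (-12 + J)/(-17)) = (180 + J)*(G - (-12 + J)/17) = (180 + J)*(G + (12/17 - J/17)) = (180 + J)*(12/17 + G - J/17))
10699/U(Q(4), 288) = 10699/(2160/17 + 180*288 - 168/17*(-8) - 1/17*(-8)² + 288*(-8)) = 10699/(2160/17 + 51840 + 1344/17 - 1/17*64 - 2304) = 10699/(2160/17 + 51840 + 1344/17 - 64/17 - 2304) = 10699/(845552/17) = 10699*(17/845552) = 181883/845552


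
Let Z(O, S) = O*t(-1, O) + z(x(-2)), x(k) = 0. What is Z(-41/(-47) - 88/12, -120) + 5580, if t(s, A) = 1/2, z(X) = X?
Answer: 1572649/282 ≈ 5576.8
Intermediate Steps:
t(s, A) = ½
Z(O, S) = O/2 (Z(O, S) = O*(½) + 0 = O/2 + 0 = O/2)
Z(-41/(-47) - 88/12, -120) + 5580 = (-41/(-47) - 88/12)/2 + 5580 = (-41*(-1/47) - 88*1/12)/2 + 5580 = (41/47 - 22/3)/2 + 5580 = (½)*(-911/141) + 5580 = -911/282 + 5580 = 1572649/282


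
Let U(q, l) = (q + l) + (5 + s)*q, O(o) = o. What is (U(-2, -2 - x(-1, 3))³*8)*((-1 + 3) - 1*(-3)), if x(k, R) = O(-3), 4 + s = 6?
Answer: -135000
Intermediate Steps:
s = 2 (s = -4 + 6 = 2)
x(k, R) = -3
U(q, l) = l + 8*q (U(q, l) = (q + l) + (5 + 2)*q = (l + q) + 7*q = l + 8*q)
(U(-2, -2 - x(-1, 3))³*8)*((-1 + 3) - 1*(-3)) = (((-2 - 1*(-3)) + 8*(-2))³*8)*((-1 + 3) - 1*(-3)) = (((-2 + 3) - 16)³*8)*(2 + 3) = ((1 - 16)³*8)*5 = ((-15)³*8)*5 = -3375*8*5 = -27000*5 = -135000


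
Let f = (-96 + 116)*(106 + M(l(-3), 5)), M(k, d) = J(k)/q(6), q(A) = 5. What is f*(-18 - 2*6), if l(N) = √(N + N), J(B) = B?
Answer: -63600 - 120*I*√6 ≈ -63600.0 - 293.94*I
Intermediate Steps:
l(N) = √2*√N (l(N) = √(2*N) = √2*√N)
M(k, d) = k/5
f = 2120 + 4*I*√6 (f = (-96 + 116)*(106 + (√2*√(-3))/5) = 20*(106 + (√2*(I*√3))/5) = 20*(106 + (I*√6)/5) = 20*(106 + I*√6/5) = 2120 + 4*I*√6 ≈ 2120.0 + 9.798*I)
f*(-18 - 2*6) = (2120 + 4*I*√6)*(-18 - 2*6) = (2120 + 4*I*√6)*(-18 - 12) = (2120 + 4*I*√6)*(-30) = -63600 - 120*I*√6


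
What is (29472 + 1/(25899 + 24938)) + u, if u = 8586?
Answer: 1934754547/50837 ≈ 38058.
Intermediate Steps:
(29472 + 1/(25899 + 24938)) + u = (29472 + 1/(25899 + 24938)) + 8586 = (29472 + 1/50837) + 8586 = 1498268065/50837 + 8586 = 1934754547/50837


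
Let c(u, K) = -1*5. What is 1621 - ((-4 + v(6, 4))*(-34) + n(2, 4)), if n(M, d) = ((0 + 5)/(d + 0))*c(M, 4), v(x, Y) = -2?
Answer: 5693/4 ≈ 1423.3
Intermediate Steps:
c(u, K) = -5
n(M, d) = -25/d (n(M, d) = ((0 + 5)/(d + 0))*(-5) = (5/d)*(-5) = -25/d)
1621 - ((-4 + v(6, 4))*(-34) + n(2, 4)) = 1621 - ((-4 - 2)*(-34) - 25/4) = 1621 - (-6*(-34) - 25*¼) = 1621 - (204 - 25/4) = 1621 - 1*791/4 = 1621 - 791/4 = 5693/4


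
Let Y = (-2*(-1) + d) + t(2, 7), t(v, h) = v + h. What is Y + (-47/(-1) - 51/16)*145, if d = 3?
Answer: 101869/16 ≈ 6366.8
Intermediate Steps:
t(v, h) = h + v
Y = 14 (Y = (-2*(-1) + 3) + (7 + 2) = (2 + 3) + 9 = 5 + 9 = 14)
Y + (-47/(-1) - 51/16)*145 = 14 + (-47/(-1) - 51/16)*145 = 14 + (-47*(-1) - 51*1/16)*145 = 14 + (47 - 51/16)*145 = 14 + (701/16)*145 = 14 + 101645/16 = 101869/16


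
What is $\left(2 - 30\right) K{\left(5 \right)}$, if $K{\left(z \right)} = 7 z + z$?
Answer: $-1120$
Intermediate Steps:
$K{\left(z \right)} = 8 z$
$\left(2 - 30\right) K{\left(5 \right)} = \left(2 - 30\right) 8 \cdot 5 = \left(-28\right) 40 = -1120$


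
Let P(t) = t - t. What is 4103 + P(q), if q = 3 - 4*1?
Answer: 4103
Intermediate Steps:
q = -1 (q = 3 - 4 = -1)
P(t) = 0
4103 + P(q) = 4103 + 0 = 4103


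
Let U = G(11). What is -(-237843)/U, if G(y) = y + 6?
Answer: 237843/17 ≈ 13991.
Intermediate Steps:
G(y) = 6 + y
U = 17 (U = 6 + 11 = 17)
-(-237843)/U = -(-237843)/17 = -3447*(-69/17) = 237843/17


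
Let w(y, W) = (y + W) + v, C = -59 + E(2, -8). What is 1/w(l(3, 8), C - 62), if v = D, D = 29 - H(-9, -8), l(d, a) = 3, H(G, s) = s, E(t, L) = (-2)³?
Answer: -1/89 ≈ -0.011236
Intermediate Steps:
E(t, L) = -8
D = 37 (D = 29 - 1*(-8) = 29 + 8 = 37)
C = -67 (C = -59 - 8 = -67)
v = 37
w(y, W) = 37 + W + y (w(y, W) = (y + W) + 37 = (W + y) + 37 = 37 + W + y)
1/w(l(3, 8), C - 62) = 1/(37 + (-67 - 62) + 3) = 1/(37 - 129 + 3) = 1/(-89) = -1/89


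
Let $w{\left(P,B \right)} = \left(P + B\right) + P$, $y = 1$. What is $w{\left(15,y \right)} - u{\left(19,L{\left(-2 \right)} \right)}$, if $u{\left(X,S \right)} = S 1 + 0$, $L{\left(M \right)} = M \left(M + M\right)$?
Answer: $23$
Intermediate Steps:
$L{\left(M \right)} = 2 M^{2}$ ($L{\left(M \right)} = M 2 M = 2 M^{2}$)
$u{\left(X,S \right)} = S$ ($u{\left(X,S \right)} = S + 0 = S$)
$w{\left(P,B \right)} = B + 2 P$ ($w{\left(P,B \right)} = \left(B + P\right) + P = B + 2 P$)
$w{\left(15,y \right)} - u{\left(19,L{\left(-2 \right)} \right)} = \left(1 + 2 \cdot 15\right) - 2 \left(-2\right)^{2} = \left(1 + 30\right) - 2 \cdot 4 = 31 - 8 = 23$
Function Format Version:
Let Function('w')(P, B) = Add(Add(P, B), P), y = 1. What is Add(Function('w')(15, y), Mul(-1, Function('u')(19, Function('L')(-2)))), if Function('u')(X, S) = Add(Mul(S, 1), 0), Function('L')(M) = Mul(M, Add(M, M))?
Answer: 23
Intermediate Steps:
Function('L')(M) = Mul(2, Pow(M, 2)) (Function('L')(M) = Mul(M, Mul(2, M)) = Mul(2, Pow(M, 2)))
Function('u')(X, S) = S (Function('u')(X, S) = Add(S, 0) = S)
Function('w')(P, B) = Add(B, Mul(2, P)) (Function('w')(P, B) = Add(Add(B, P), P) = Add(B, Mul(2, P)))
Add(Function('w')(15, y), Mul(-1, Function('u')(19, Function('L')(-2)))) = Add(Add(1, Mul(2, 15)), Mul(-1, Mul(2, Pow(-2, 2)))) = Add(Add(1, 30), Mul(-1, Mul(2, 4))) = Add(31, Mul(-1, 8)) = Add(31, -8) = 23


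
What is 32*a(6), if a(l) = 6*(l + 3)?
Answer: 1728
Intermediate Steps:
a(l) = 18 + 6*l (a(l) = 6*(3 + l) = 18 + 6*l)
32*a(6) = 32*(18 + 6*6) = 32*(18 + 36) = 32*54 = 1728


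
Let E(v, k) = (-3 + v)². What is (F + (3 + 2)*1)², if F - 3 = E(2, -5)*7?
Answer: 225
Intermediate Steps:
F = 10 (F = 3 + (-3 + 2)²*7 = 3 + (-1)²*7 = 3 + 1*7 = 3 + 7 = 10)
(F + (3 + 2)*1)² = (10 + (3 + 2)*1)² = (10 + 5*1)² = (10 + 5)² = 15² = 225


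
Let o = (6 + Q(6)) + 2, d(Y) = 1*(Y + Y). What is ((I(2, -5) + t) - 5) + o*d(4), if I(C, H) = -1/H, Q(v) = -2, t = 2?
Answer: 226/5 ≈ 45.200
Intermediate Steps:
d(Y) = 2*Y (d(Y) = 1*(2*Y) = 2*Y)
o = 6 (o = (6 - 2) + 2 = 4 + 2 = 6)
((I(2, -5) + t) - 5) + o*d(4) = ((-1/(-5) + 2) - 5) + 6*(2*4) = ((-1*(-⅕) + 2) - 5) + 6*8 = ((⅕ + 2) - 5) + 48 = (11/5 - 5) + 48 = -14/5 + 48 = 226/5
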